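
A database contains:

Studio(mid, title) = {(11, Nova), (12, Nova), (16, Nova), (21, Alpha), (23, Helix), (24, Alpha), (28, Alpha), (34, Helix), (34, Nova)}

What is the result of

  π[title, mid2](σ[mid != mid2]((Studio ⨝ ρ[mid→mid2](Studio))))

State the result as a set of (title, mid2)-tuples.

ρ[mid→mid2]: schema becomes (mid2, title); tuples unchanged.
Natural join on title: {(11, Nova, 11), (11, Nova, 12), (11, Nova, 16), (11, Nova, 34), (12, Nova, 11), (12, Nova, 12), (12, Nova, 16), (12, Nova, 34), (16, Nova, 11), (16, Nova, 12), (16, Nova, 16), (16, Nova, 34), (21, Alpha, 21), (21, Alpha, 24), (21, Alpha, 28), (23, Helix, 23), (23, Helix, 34), (24, Alpha, 21), (24, Alpha, 24), (24, Alpha, 28), (28, Alpha, 21), (28, Alpha, 24), (28, Alpha, 28), (34, Helix, 23), (34, Helix, 34), (34, Nova, 11), (34, Nova, 12), (34, Nova, 16), (34, Nova, 34)}
Selection mid != mid2: {(11, Nova, 12), (11, Nova, 16), (11, Nova, 34), (12, Nova, 11), (12, Nova, 16), (12, Nova, 34), (16, Nova, 11), (16, Nova, 12), (16, Nova, 34), (21, Alpha, 24), (21, Alpha, 28), (23, Helix, 34), (24, Alpha, 21), (24, Alpha, 28), (28, Alpha, 21), (28, Alpha, 24), (34, Helix, 23), (34, Nova, 11), (34, Nova, 12), (34, Nova, 16)}
Projecting to title, mid2 (11 duplicate(s) eliminated): {(Alpha, 21), (Alpha, 24), (Alpha, 28), (Helix, 23), (Helix, 34), (Nova, 11), (Nova, 12), (Nova, 16), (Nova, 34)}

{(Alpha, 21), (Alpha, 24), (Alpha, 28), (Helix, 23), (Helix, 34), (Nova, 11), (Nova, 12), (Nova, 16), (Nova, 34)}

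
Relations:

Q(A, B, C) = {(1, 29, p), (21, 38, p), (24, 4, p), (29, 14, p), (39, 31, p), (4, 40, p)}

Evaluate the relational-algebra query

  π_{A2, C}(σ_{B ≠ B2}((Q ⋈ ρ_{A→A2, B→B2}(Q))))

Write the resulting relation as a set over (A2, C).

{(1, p), (21, p), (24, p), (29, p), (39, p), (4, p)}

ρ[A→A2, B→B2]: schema becomes (A2, B2, C); tuples unchanged.
Q ⋈ ρ_{A→A2, B→B2}(Q) (natural join on C): {(1, 29, p, 1, 29), (1, 29, p, 21, 38), (1, 29, p, 24, 4), (1, 29, p, 29, 14), (1, 29, p, 39, 31), (1, 29, p, 4, 40), (21, 38, p, 1, 29), (21, 38, p, 21, 38), (21, 38, p, 24, 4), (21, 38, p, 29, 14), (21, 38, p, 39, 31), (21, 38, p, 4, 40), (24, 4, p, 1, 29), (24, 4, p, 21, 38), (24, 4, p, 24, 4), (24, 4, p, 29, 14), (24, 4, p, 39, 31), (24, 4, p, 4, 40), (29, 14, p, 1, 29), (29, 14, p, 21, 38), (29, 14, p, 24, 4), (29, 14, p, 29, 14), (29, 14, p, 39, 31), (29, 14, p, 4, 40), (39, 31, p, 1, 29), (39, 31, p, 21, 38), (39, 31, p, 24, 4), (39, 31, p, 29, 14), (39, 31, p, 39, 31), (39, 31, p, 4, 40), (4, 40, p, 1, 29), (4, 40, p, 21, 38), (4, 40, p, 24, 4), (4, 40, p, 29, 14), (4, 40, p, 39, 31), (4, 40, p, 4, 40)}
Selection B ≠ B2: {(1, 29, p, 21, 38), (1, 29, p, 24, 4), (1, 29, p, 29, 14), (1, 29, p, 39, 31), (1, 29, p, 4, 40), (21, 38, p, 1, 29), (21, 38, p, 24, 4), (21, 38, p, 29, 14), (21, 38, p, 39, 31), (21, 38, p, 4, 40), (24, 4, p, 1, 29), (24, 4, p, 21, 38), (24, 4, p, 29, 14), (24, 4, p, 39, 31), (24, 4, p, 4, 40), (29, 14, p, 1, 29), (29, 14, p, 21, 38), (29, 14, p, 24, 4), (29, 14, p, 39, 31), (29, 14, p, 4, 40), (39, 31, p, 1, 29), (39, 31, p, 21, 38), (39, 31, p, 24, 4), (39, 31, p, 29, 14), (39, 31, p, 4, 40), (4, 40, p, 1, 29), (4, 40, p, 21, 38), (4, 40, p, 24, 4), (4, 40, p, 29, 14), (4, 40, p, 39, 31)}
π_{A2, C} gives {(1, p), (21, p), (24, p), (29, p), (39, p), (4, p)} (24 duplicate(s) eliminated).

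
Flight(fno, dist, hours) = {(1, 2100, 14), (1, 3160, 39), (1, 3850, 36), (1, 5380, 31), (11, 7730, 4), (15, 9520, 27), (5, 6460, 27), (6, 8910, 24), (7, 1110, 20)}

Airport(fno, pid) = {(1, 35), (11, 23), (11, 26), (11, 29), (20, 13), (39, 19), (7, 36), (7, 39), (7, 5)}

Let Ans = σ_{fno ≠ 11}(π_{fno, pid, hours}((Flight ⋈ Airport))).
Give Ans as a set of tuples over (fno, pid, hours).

Joining Flight and Airport on fno yields {(1, 2100, 14, 35), (1, 3160, 39, 35), (1, 3850, 36, 35), (1, 5380, 31, 35), (11, 7730, 4, 23), (11, 7730, 4, 26), (11, 7730, 4, 29), (7, 1110, 20, 36), (7, 1110, 20, 39), (7, 1110, 20, 5)}.
π[fno, pid, hours]: project onto (fno, pid, hours) → {(1, 35, 14), (1, 35, 31), (1, 35, 36), (1, 35, 39), (11, 23, 4), (11, 26, 4), (11, 29, 4), (7, 36, 20), (7, 39, 20), (7, 5, 20)}
Filtering on fno ≠ 11 leaves {(1, 35, 14), (1, 35, 31), (1, 35, 36), (1, 35, 39), (7, 36, 20), (7, 39, 20), (7, 5, 20)}.

{(1, 35, 14), (1, 35, 31), (1, 35, 36), (1, 35, 39), (7, 36, 20), (7, 39, 20), (7, 5, 20)}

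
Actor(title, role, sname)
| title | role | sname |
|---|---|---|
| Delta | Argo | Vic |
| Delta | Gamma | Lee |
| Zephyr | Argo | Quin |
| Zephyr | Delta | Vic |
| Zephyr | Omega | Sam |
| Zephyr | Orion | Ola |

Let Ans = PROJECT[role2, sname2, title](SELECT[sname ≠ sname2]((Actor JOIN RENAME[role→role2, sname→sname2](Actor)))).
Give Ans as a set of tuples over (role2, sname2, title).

{(Argo, Quin, Zephyr), (Argo, Vic, Delta), (Delta, Vic, Zephyr), (Gamma, Lee, Delta), (Omega, Sam, Zephyr), (Orion, Ola, Zephyr)}

ρ[role→role2, sname→sname2]: schema becomes (title, role2, sname2); tuples unchanged.
Actor ⋈ RENAME[role→role2, sname→sname2](Actor) (natural join on title): {(Delta, Argo, Vic, Argo, Vic), (Delta, Argo, Vic, Gamma, Lee), (Delta, Gamma, Lee, Argo, Vic), (Delta, Gamma, Lee, Gamma, Lee), (Zephyr, Argo, Quin, Argo, Quin), (Zephyr, Argo, Quin, Delta, Vic), (Zephyr, Argo, Quin, Omega, Sam), (Zephyr, Argo, Quin, Orion, Ola), (Zephyr, Delta, Vic, Argo, Quin), (Zephyr, Delta, Vic, Delta, Vic), (Zephyr, Delta, Vic, Omega, Sam), (Zephyr, Delta, Vic, Orion, Ola), (Zephyr, Omega, Sam, Argo, Quin), (Zephyr, Omega, Sam, Delta, Vic), (Zephyr, Omega, Sam, Omega, Sam), (Zephyr, Omega, Sam, Orion, Ola), (Zephyr, Orion, Ola, Argo, Quin), (Zephyr, Orion, Ola, Delta, Vic), (Zephyr, Orion, Ola, Omega, Sam), (Zephyr, Orion, Ola, Orion, Ola)}
Selection sname ≠ sname2: {(Delta, Argo, Vic, Gamma, Lee), (Delta, Gamma, Lee, Argo, Vic), (Zephyr, Argo, Quin, Delta, Vic), (Zephyr, Argo, Quin, Omega, Sam), (Zephyr, Argo, Quin, Orion, Ola), (Zephyr, Delta, Vic, Argo, Quin), (Zephyr, Delta, Vic, Omega, Sam), (Zephyr, Delta, Vic, Orion, Ola), (Zephyr, Omega, Sam, Argo, Quin), (Zephyr, Omega, Sam, Delta, Vic), (Zephyr, Omega, Sam, Orion, Ola), (Zephyr, Orion, Ola, Argo, Quin), (Zephyr, Orion, Ola, Delta, Vic), (Zephyr, Orion, Ola, Omega, Sam)}
π[role2, sname2, title]: project onto (role2, sname2, title) (8 duplicate(s) eliminated) → {(Argo, Quin, Zephyr), (Argo, Vic, Delta), (Delta, Vic, Zephyr), (Gamma, Lee, Delta), (Omega, Sam, Zephyr), (Orion, Ola, Zephyr)}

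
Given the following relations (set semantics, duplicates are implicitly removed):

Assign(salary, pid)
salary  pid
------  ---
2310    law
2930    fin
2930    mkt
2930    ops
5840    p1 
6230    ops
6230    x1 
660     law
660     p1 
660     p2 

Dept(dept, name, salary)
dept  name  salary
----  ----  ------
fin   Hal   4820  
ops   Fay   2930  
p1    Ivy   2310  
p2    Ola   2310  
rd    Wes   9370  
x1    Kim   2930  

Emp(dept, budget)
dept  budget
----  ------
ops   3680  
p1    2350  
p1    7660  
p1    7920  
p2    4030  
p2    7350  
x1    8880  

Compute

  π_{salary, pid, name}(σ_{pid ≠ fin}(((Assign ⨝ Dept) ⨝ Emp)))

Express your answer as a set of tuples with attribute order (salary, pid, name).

{(2310, law, Ivy), (2310, law, Ola), (2930, mkt, Fay), (2930, mkt, Kim), (2930, ops, Fay), (2930, ops, Kim)}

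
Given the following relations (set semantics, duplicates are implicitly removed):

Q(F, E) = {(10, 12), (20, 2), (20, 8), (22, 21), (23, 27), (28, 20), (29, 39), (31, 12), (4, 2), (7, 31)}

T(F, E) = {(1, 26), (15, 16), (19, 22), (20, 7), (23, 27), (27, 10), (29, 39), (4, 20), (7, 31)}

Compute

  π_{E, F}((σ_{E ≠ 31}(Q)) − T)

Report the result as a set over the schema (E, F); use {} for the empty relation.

Filtering on E ≠ 31 leaves {(10, 12), (20, 2), (20, 8), (22, 21), (23, 27), (28, 20), (29, 39), (31, 12), (4, 2)}.
Set difference of the two operands is {(10, 12), (20, 2), (20, 8), (22, 21), (28, 20), (31, 12), (4, 2)}.
π_{E, F} gives {(12, 10), (12, 31), (2, 20), (2, 4), (20, 28), (21, 22), (8, 20)}.

{(12, 10), (12, 31), (2, 20), (2, 4), (20, 28), (21, 22), (8, 20)}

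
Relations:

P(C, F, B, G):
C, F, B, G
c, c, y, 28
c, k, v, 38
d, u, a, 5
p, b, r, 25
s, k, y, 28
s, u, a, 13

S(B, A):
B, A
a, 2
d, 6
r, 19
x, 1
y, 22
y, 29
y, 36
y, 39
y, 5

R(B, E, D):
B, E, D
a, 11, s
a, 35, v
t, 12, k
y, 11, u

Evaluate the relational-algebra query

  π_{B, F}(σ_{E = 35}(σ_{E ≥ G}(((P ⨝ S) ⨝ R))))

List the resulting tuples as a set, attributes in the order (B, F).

Joining P and S on B yields {(c, c, y, 28, 22), (c, c, y, 28, 29), (c, c, y, 28, 36), (c, c, y, 28, 39), (c, c, y, 28, 5), (d, u, a, 5, 2), (p, b, r, 25, 19), (s, k, y, 28, 22), (s, k, y, 28, 29), (s, k, y, 28, 36), (s, k, y, 28, 39), (s, k, y, 28, 5), (s, u, a, 13, 2)}.
Joining (P ⨝ S) and R on B yields {(c, c, y, 28, 22, 11, u), (c, c, y, 28, 29, 11, u), (c, c, y, 28, 36, 11, u), (c, c, y, 28, 39, 11, u), (c, c, y, 28, 5, 11, u), (d, u, a, 5, 2, 11, s), (d, u, a, 5, 2, 35, v), (s, k, y, 28, 22, 11, u), (s, k, y, 28, 29, 11, u), (s, k, y, 28, 36, 11, u), (s, k, y, 28, 39, 11, u), (s, k, y, 28, 5, 11, u), (s, u, a, 13, 2, 11, s), (s, u, a, 13, 2, 35, v)}.
Selection E ≥ G: {(d, u, a, 5, 2, 11, s), (d, u, a, 5, 2, 35, v), (s, u, a, 13, 2, 35, v)}
Selection E = 35: {(d, u, a, 5, 2, 35, v), (s, u, a, 13, 2, 35, v)}
Projecting to B, F (1 duplicate(s) eliminated): {(a, u)}

{(a, u)}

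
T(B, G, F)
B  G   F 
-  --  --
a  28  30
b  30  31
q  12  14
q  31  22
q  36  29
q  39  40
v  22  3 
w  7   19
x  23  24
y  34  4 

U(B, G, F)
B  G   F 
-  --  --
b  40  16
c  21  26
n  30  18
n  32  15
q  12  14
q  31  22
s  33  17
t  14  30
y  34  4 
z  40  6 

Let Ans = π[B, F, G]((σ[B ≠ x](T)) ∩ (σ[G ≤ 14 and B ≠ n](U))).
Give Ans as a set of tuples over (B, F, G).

Apply σ_{B ≠ x}; surviving tuples: {(a, 28, 30), (b, 30, 31), (q, 12, 14), (q, 31, 22), (q, 36, 29), (q, 39, 40), (v, 22, 3), (w, 7, 19), (y, 34, 4)}
Apply σ_{G ≤ 14 and B ≠ n}; surviving tuples: {(q, 12, 14), (t, 14, 30)}
Taking the intersection: {(q, 12, 14)}
Keep only column(s) B, F, G: {(q, 14, 12)}

{(q, 14, 12)}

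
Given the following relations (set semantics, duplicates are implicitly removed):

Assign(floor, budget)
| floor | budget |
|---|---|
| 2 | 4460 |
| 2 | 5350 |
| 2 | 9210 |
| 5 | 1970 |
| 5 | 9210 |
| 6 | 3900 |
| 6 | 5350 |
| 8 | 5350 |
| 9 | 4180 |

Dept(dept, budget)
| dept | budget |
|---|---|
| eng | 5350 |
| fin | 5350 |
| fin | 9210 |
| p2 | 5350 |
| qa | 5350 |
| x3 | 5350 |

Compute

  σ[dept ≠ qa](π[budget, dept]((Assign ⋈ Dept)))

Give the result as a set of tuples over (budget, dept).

{(5350, eng), (5350, fin), (5350, p2), (5350, x3), (9210, fin)}

Joining Assign and Dept on budget yields {(2, 5350, eng), (2, 5350, fin), (2, 5350, p2), (2, 5350, qa), (2, 5350, x3), (2, 9210, fin), (5, 9210, fin), (6, 5350, eng), (6, 5350, fin), (6, 5350, p2), (6, 5350, qa), (6, 5350, x3), (8, 5350, eng), (8, 5350, fin), (8, 5350, p2), (8, 5350, qa), (8, 5350, x3)}.
Projecting to budget, dept (11 duplicate(s) eliminated): {(5350, eng), (5350, fin), (5350, p2), (5350, qa), (5350, x3), (9210, fin)}
σ[dept ≠ qa]: keep tuples satisfying dept ≠ qa → {(5350, eng), (5350, fin), (5350, p2), (5350, x3), (9210, fin)}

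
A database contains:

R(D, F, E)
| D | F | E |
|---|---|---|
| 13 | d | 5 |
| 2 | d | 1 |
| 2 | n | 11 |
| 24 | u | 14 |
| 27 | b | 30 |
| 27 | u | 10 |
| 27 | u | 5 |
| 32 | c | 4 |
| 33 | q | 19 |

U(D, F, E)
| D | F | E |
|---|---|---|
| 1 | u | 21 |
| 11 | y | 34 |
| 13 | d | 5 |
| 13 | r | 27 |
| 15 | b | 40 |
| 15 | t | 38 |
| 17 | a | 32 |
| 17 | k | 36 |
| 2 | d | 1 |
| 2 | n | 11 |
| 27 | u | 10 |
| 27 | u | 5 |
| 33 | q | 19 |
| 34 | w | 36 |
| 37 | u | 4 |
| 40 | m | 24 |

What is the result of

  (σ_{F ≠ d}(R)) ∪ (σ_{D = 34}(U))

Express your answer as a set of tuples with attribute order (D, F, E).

σ[F ≠ d]: keep tuples satisfying F ≠ d → {(2, n, 11), (24, u, 14), (27, b, 30), (27, u, 10), (27, u, 5), (32, c, 4), (33, q, 19)}
σ[D = 34]: keep tuples satisfying D = 34 → {(34, w, 36)}
Taking the union: {(2, n, 11), (24, u, 14), (27, b, 30), (27, u, 10), (27, u, 5), (32, c, 4), (33, q, 19), (34, w, 36)}

{(2, n, 11), (24, u, 14), (27, b, 30), (27, u, 10), (27, u, 5), (32, c, 4), (33, q, 19), (34, w, 36)}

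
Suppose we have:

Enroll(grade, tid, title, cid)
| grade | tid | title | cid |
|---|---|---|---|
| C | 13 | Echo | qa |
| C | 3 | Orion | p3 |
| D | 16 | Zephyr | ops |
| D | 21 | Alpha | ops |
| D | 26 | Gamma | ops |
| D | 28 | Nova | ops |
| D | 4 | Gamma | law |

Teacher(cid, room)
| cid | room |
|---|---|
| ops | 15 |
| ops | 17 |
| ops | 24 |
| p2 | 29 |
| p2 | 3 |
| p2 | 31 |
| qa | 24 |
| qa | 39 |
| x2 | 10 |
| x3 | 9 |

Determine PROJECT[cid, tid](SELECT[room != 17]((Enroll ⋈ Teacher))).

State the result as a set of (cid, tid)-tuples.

Joining Enroll and Teacher on cid yields {(C, 13, Echo, qa, 24), (C, 13, Echo, qa, 39), (D, 16, Zephyr, ops, 15), (D, 16, Zephyr, ops, 17), (D, 16, Zephyr, ops, 24), (D, 21, Alpha, ops, 15), (D, 21, Alpha, ops, 17), (D, 21, Alpha, ops, 24), (D, 26, Gamma, ops, 15), (D, 26, Gamma, ops, 17), (D, 26, Gamma, ops, 24), (D, 28, Nova, ops, 15), (D, 28, Nova, ops, 17), (D, 28, Nova, ops, 24)}.
σ[room != 17]: keep tuples satisfying room != 17 → {(C, 13, Echo, qa, 24), (C, 13, Echo, qa, 39), (D, 16, Zephyr, ops, 15), (D, 16, Zephyr, ops, 24), (D, 21, Alpha, ops, 15), (D, 21, Alpha, ops, 24), (D, 26, Gamma, ops, 15), (D, 26, Gamma, ops, 24), (D, 28, Nova, ops, 15), (D, 28, Nova, ops, 24)}
π_{cid, tid} gives {(ops, 16), (ops, 21), (ops, 26), (ops, 28), (qa, 13)} (5 duplicate(s) eliminated).

{(ops, 16), (ops, 21), (ops, 26), (ops, 28), (qa, 13)}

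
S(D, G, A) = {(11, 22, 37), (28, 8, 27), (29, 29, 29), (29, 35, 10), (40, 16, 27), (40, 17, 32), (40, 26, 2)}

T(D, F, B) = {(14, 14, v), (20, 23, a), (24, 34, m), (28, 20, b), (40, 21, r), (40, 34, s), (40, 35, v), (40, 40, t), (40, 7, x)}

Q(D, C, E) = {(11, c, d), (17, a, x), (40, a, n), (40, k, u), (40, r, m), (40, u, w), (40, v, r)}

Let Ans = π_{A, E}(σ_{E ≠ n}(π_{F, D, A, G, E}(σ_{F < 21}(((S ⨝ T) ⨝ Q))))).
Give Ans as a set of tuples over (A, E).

Joining S and T on D yields {(28, 8, 27, 20, b), (40, 16, 27, 21, r), (40, 16, 27, 34, s), (40, 16, 27, 35, v), (40, 16, 27, 40, t), (40, 16, 27, 7, x), (40, 17, 32, 21, r), (40, 17, 32, 34, s), (40, 17, 32, 35, v), (40, 17, 32, 40, t), (40, 17, 32, 7, x), (40, 26, 2, 21, r), (40, 26, 2, 34, s), (40, 26, 2, 35, v), (40, 26, 2, 40, t), (40, 26, 2, 7, x)}.
Joining (S ⨝ T) and Q on D yields {(40, 16, 27, 21, r, a, n), (40, 16, 27, 21, r, k, u), (40, 16, 27, 21, r, r, m), (40, 16, 27, 21, r, u, w), (40, 16, 27, 21, r, v, r), (40, 16, 27, 34, s, a, n), (40, 16, 27, 34, s, k, u), (40, 16, 27, 34, s, r, m), (40, 16, 27, 34, s, u, w), (40, 16, 27, 34, s, v, r), (40, 16, 27, 35, v, a, n), (40, 16, 27, 35, v, k, u), (40, 16, 27, 35, v, r, m), (40, 16, 27, 35, v, u, w), (40, 16, 27, 35, v, v, r), (40, 16, 27, 40, t, a, n), (40, 16, 27, 40, t, k, u), (40, 16, 27, 40, t, r, m), (40, 16, 27, 40, t, u, w), (40, 16, 27, 40, t, v, r), (40, 16, 27, 7, x, a, n), (40, 16, 27, 7, x, k, u), (40, 16, 27, 7, x, r, m), (40, 16, 27, 7, x, u, w), (40, 16, 27, 7, x, v, r), (40, 17, 32, 21, r, a, n), (40, 17, 32, 21, r, k, u), (40, 17, 32, 21, r, r, m), (40, 17, 32, 21, r, u, w), (40, 17, 32, 21, r, v, r), (40, 17, 32, 34, s, a, n), (40, 17, 32, 34, s, k, u), (40, 17, 32, 34, s, r, m), (40, 17, 32, 34, s, u, w), (40, 17, 32, 34, s, v, r), (40, 17, 32, 35, v, a, n), (40, 17, 32, 35, v, k, u), (40, 17, 32, 35, v, r, m), (40, 17, 32, 35, v, u, w), (40, 17, 32, 35, v, v, r), (40, 17, 32, 40, t, a, n), (40, 17, 32, 40, t, k, u), (40, 17, 32, 40, t, r, m), (40, 17, 32, 40, t, u, w), (40, 17, 32, 40, t, v, r), (40, 17, 32, 7, x, a, n), (40, 17, 32, 7, x, k, u), (40, 17, 32, 7, x, r, m), (40, 17, 32, 7, x, u, w), (40, 17, 32, 7, x, v, r), (40, 26, 2, 21, r, a, n), (40, 26, 2, 21, r, k, u), (40, 26, 2, 21, r, r, m), (40, 26, 2, 21, r, u, w), (40, 26, 2, 21, r, v, r), (40, 26, 2, 34, s, a, n), (40, 26, 2, 34, s, k, u), (40, 26, 2, 34, s, r, m), (40, 26, 2, 34, s, u, w), (40, 26, 2, 34, s, v, r), (40, 26, 2, 35, v, a, n), (40, 26, 2, 35, v, k, u), (40, 26, 2, 35, v, r, m), (40, 26, 2, 35, v, u, w), (40, 26, 2, 35, v, v, r), (40, 26, 2, 40, t, a, n), (40, 26, 2, 40, t, k, u), (40, 26, 2, 40, t, r, m), (40, 26, 2, 40, t, u, w), (40, 26, 2, 40, t, v, r), (40, 26, 2, 7, x, a, n), (40, 26, 2, 7, x, k, u), (40, 26, 2, 7, x, r, m), (40, 26, 2, 7, x, u, w), (40, 26, 2, 7, x, v, r)}.
σ[F < 21]: keep tuples satisfying F < 21 → {(40, 16, 27, 7, x, a, n), (40, 16, 27, 7, x, k, u), (40, 16, 27, 7, x, r, m), (40, 16, 27, 7, x, u, w), (40, 16, 27, 7, x, v, r), (40, 17, 32, 7, x, a, n), (40, 17, 32, 7, x, k, u), (40, 17, 32, 7, x, r, m), (40, 17, 32, 7, x, u, w), (40, 17, 32, 7, x, v, r), (40, 26, 2, 7, x, a, n), (40, 26, 2, 7, x, k, u), (40, 26, 2, 7, x, r, m), (40, 26, 2, 7, x, u, w), (40, 26, 2, 7, x, v, r)}
Projecting to F, D, A, G, E: {(7, 40, 2, 26, m), (7, 40, 2, 26, n), (7, 40, 2, 26, r), (7, 40, 2, 26, u), (7, 40, 2, 26, w), (7, 40, 27, 16, m), (7, 40, 27, 16, n), (7, 40, 27, 16, r), (7, 40, 27, 16, u), (7, 40, 27, 16, w), (7, 40, 32, 17, m), (7, 40, 32, 17, n), (7, 40, 32, 17, r), (7, 40, 32, 17, u), (7, 40, 32, 17, w)}
σ[E ≠ n]: keep tuples satisfying E ≠ n → {(7, 40, 2, 26, m), (7, 40, 2, 26, r), (7, 40, 2, 26, u), (7, 40, 2, 26, w), (7, 40, 27, 16, m), (7, 40, 27, 16, r), (7, 40, 27, 16, u), (7, 40, 27, 16, w), (7, 40, 32, 17, m), (7, 40, 32, 17, r), (7, 40, 32, 17, u), (7, 40, 32, 17, w)}
Projecting to A, E: {(2, m), (2, r), (2, u), (2, w), (27, m), (27, r), (27, u), (27, w), (32, m), (32, r), (32, u), (32, w)}

{(2, m), (2, r), (2, u), (2, w), (27, m), (27, r), (27, u), (27, w), (32, m), (32, r), (32, u), (32, w)}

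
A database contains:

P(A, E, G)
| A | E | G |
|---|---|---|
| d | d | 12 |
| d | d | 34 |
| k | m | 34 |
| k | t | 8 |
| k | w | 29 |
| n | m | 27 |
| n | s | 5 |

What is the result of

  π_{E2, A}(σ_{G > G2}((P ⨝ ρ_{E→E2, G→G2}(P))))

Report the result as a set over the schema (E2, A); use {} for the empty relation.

ρ[E→E2, G→G2]: schema becomes (A, E2, G2); tuples unchanged.
P ⋈ ρ_{E→E2, G→G2}(P) (natural join on A): {(d, d, 12, d, 12), (d, d, 12, d, 34), (d, d, 34, d, 12), (d, d, 34, d, 34), (k, m, 34, m, 34), (k, m, 34, t, 8), (k, m, 34, w, 29), (k, t, 8, m, 34), (k, t, 8, t, 8), (k, t, 8, w, 29), (k, w, 29, m, 34), (k, w, 29, t, 8), (k, w, 29, w, 29), (n, m, 27, m, 27), (n, m, 27, s, 5), (n, s, 5, m, 27), (n, s, 5, s, 5)}
σ[G > G2]: keep tuples satisfying G > G2 → {(d, d, 34, d, 12), (k, m, 34, t, 8), (k, m, 34, w, 29), (k, w, 29, t, 8), (n, m, 27, s, 5)}
Keep only column(s) E2, A (1 duplicate(s) eliminated): {(d, d), (s, n), (t, k), (w, k)}

{(d, d), (s, n), (t, k), (w, k)}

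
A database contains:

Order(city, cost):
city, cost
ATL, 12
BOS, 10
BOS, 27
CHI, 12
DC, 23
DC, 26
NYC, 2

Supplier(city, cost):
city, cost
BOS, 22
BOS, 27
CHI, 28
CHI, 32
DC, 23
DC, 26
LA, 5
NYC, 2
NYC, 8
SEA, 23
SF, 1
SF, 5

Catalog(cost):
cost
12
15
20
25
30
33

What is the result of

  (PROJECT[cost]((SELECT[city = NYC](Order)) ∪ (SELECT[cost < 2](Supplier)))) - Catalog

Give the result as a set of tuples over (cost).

{1, 2}

Selection city = NYC: {(NYC, 2)}
Selection cost < 2: {(SF, 1)}
Union: {(NYC, 2)} with {(SF, 1)} → {(NYC, 2), (SF, 1)}
Projecting to cost: {1, 2}
Difference: {1, 2} with {12, 15, 20, 25, 30, 33} → {1, 2}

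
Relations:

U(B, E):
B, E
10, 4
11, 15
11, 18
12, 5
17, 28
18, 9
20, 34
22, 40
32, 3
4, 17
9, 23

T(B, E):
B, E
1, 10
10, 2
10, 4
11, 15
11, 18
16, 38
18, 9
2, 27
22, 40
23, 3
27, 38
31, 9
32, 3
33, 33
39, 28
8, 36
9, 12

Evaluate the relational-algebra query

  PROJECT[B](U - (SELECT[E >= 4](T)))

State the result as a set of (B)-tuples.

Apply σ_{E >= 4}; surviving tuples: {(1, 10), (10, 4), (11, 15), (11, 18), (16, 38), (18, 9), (2, 27), (22, 40), (27, 38), (31, 9), (33, 33), (39, 28), (8, 36), (9, 12)}
Taking the difference: {(12, 5), (17, 28), (20, 34), (32, 3), (4, 17), (9, 23)}
Projecting to B: {12, 17, 20, 32, 4, 9}

{12, 17, 20, 32, 4, 9}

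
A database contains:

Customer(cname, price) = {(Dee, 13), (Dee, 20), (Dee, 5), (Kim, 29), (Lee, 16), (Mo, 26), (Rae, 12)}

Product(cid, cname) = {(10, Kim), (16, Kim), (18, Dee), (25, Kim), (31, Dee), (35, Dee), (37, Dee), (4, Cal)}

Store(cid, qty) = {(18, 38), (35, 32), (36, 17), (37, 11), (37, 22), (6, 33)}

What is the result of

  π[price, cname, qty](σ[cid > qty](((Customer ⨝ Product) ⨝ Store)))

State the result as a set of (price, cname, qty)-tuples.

{(13, Dee, 11), (13, Dee, 22), (13, Dee, 32), (20, Dee, 11), (20, Dee, 22), (20, Dee, 32), (5, Dee, 11), (5, Dee, 22), (5, Dee, 32)}

Joining Customer and Product on cname yields {(Dee, 13, 18), (Dee, 13, 31), (Dee, 13, 35), (Dee, 13, 37), (Dee, 20, 18), (Dee, 20, 31), (Dee, 20, 35), (Dee, 20, 37), (Dee, 5, 18), (Dee, 5, 31), (Dee, 5, 35), (Dee, 5, 37), (Kim, 29, 10), (Kim, 29, 16), (Kim, 29, 25)}.
Joining (Customer ⨝ Product) and Store on cid yields {(Dee, 13, 18, 38), (Dee, 13, 35, 32), (Dee, 13, 37, 11), (Dee, 13, 37, 22), (Dee, 20, 18, 38), (Dee, 20, 35, 32), (Dee, 20, 37, 11), (Dee, 20, 37, 22), (Dee, 5, 18, 38), (Dee, 5, 35, 32), (Dee, 5, 37, 11), (Dee, 5, 37, 22)}.
Filtering on cid > qty leaves {(Dee, 13, 35, 32), (Dee, 13, 37, 11), (Dee, 13, 37, 22), (Dee, 20, 35, 32), (Dee, 20, 37, 11), (Dee, 20, 37, 22), (Dee, 5, 35, 32), (Dee, 5, 37, 11), (Dee, 5, 37, 22)}.
π_{price, cname, qty} gives {(13, Dee, 11), (13, Dee, 22), (13, Dee, 32), (20, Dee, 11), (20, Dee, 22), (20, Dee, 32), (5, Dee, 11), (5, Dee, 22), (5, Dee, 32)}.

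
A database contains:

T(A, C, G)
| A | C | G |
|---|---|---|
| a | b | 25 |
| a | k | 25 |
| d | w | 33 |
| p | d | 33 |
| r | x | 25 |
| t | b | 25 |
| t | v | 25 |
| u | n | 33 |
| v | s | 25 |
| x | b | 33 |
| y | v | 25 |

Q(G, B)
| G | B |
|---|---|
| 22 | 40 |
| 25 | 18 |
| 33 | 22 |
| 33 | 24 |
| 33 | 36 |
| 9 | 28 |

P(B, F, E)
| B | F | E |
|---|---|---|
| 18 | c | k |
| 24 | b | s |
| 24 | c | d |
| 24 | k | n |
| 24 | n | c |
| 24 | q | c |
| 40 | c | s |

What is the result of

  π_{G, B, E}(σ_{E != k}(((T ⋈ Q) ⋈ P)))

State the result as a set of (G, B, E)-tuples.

{(33, 24, c), (33, 24, d), (33, 24, n), (33, 24, s)}

T ⋈ Q (natural join on G): {(a, b, 25, 18), (a, k, 25, 18), (d, w, 33, 22), (d, w, 33, 24), (d, w, 33, 36), (p, d, 33, 22), (p, d, 33, 24), (p, d, 33, 36), (r, x, 25, 18), (t, b, 25, 18), (t, v, 25, 18), (u, n, 33, 22), (u, n, 33, 24), (u, n, 33, 36), (v, s, 25, 18), (x, b, 33, 22), (x, b, 33, 24), (x, b, 33, 36), (y, v, 25, 18)}
(T ⋈ Q) ⋈ P (natural join on B): {(a, b, 25, 18, c, k), (a, k, 25, 18, c, k), (d, w, 33, 24, b, s), (d, w, 33, 24, c, d), (d, w, 33, 24, k, n), (d, w, 33, 24, n, c), (d, w, 33, 24, q, c), (p, d, 33, 24, b, s), (p, d, 33, 24, c, d), (p, d, 33, 24, k, n), (p, d, 33, 24, n, c), (p, d, 33, 24, q, c), (r, x, 25, 18, c, k), (t, b, 25, 18, c, k), (t, v, 25, 18, c, k), (u, n, 33, 24, b, s), (u, n, 33, 24, c, d), (u, n, 33, 24, k, n), (u, n, 33, 24, n, c), (u, n, 33, 24, q, c), (v, s, 25, 18, c, k), (x, b, 33, 24, b, s), (x, b, 33, 24, c, d), (x, b, 33, 24, k, n), (x, b, 33, 24, n, c), (x, b, 33, 24, q, c), (y, v, 25, 18, c, k)}
Selection E != k: {(d, w, 33, 24, b, s), (d, w, 33, 24, c, d), (d, w, 33, 24, k, n), (d, w, 33, 24, n, c), (d, w, 33, 24, q, c), (p, d, 33, 24, b, s), (p, d, 33, 24, c, d), (p, d, 33, 24, k, n), (p, d, 33, 24, n, c), (p, d, 33, 24, q, c), (u, n, 33, 24, b, s), (u, n, 33, 24, c, d), (u, n, 33, 24, k, n), (u, n, 33, 24, n, c), (u, n, 33, 24, q, c), (x, b, 33, 24, b, s), (x, b, 33, 24, c, d), (x, b, 33, 24, k, n), (x, b, 33, 24, n, c), (x, b, 33, 24, q, c)}
Keep only column(s) G, B, E (16 duplicate(s) eliminated): {(33, 24, c), (33, 24, d), (33, 24, n), (33, 24, s)}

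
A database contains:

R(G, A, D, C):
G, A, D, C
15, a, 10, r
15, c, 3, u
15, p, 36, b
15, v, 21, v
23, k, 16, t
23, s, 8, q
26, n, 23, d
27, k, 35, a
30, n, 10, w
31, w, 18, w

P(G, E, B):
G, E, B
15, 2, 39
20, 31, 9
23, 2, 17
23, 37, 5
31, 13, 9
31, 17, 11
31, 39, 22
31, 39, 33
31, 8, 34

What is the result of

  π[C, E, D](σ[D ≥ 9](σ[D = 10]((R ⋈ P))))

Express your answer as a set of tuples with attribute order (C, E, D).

{(r, 2, 10)}

Joining R and P on G yields {(15, a, 10, r, 2, 39), (15, c, 3, u, 2, 39), (15, p, 36, b, 2, 39), (15, v, 21, v, 2, 39), (23, k, 16, t, 2, 17), (23, k, 16, t, 37, 5), (23, s, 8, q, 2, 17), (23, s, 8, q, 37, 5), (31, w, 18, w, 13, 9), (31, w, 18, w, 17, 11), (31, w, 18, w, 39, 22), (31, w, 18, w, 39, 33), (31, w, 18, w, 8, 34)}.
Filtering on D = 10 leaves {(15, a, 10, r, 2, 39)}.
Filtering on D ≥ 9 leaves {(15, a, 10, r, 2, 39)}.
π_{C, E, D} gives {(r, 2, 10)}.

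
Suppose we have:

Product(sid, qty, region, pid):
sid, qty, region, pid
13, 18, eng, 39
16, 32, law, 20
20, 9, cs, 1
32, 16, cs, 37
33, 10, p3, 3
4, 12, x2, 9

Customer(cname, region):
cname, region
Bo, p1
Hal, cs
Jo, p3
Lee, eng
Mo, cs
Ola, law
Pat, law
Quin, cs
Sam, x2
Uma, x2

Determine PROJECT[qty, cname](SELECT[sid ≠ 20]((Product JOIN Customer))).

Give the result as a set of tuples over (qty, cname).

Natural join on region: {(13, 18, eng, 39, Lee), (16, 32, law, 20, Ola), (16, 32, law, 20, Pat), (20, 9, cs, 1, Hal), (20, 9, cs, 1, Mo), (20, 9, cs, 1, Quin), (32, 16, cs, 37, Hal), (32, 16, cs, 37, Mo), (32, 16, cs, 37, Quin), (33, 10, p3, 3, Jo), (4, 12, x2, 9, Sam), (4, 12, x2, 9, Uma)}
σ[sid ≠ 20]: keep tuples satisfying sid ≠ 20 → {(13, 18, eng, 39, Lee), (16, 32, law, 20, Ola), (16, 32, law, 20, Pat), (32, 16, cs, 37, Hal), (32, 16, cs, 37, Mo), (32, 16, cs, 37, Quin), (33, 10, p3, 3, Jo), (4, 12, x2, 9, Sam), (4, 12, x2, 9, Uma)}
π_{qty, cname} gives {(10, Jo), (12, Sam), (12, Uma), (16, Hal), (16, Mo), (16, Quin), (18, Lee), (32, Ola), (32, Pat)}.

{(10, Jo), (12, Sam), (12, Uma), (16, Hal), (16, Mo), (16, Quin), (18, Lee), (32, Ola), (32, Pat)}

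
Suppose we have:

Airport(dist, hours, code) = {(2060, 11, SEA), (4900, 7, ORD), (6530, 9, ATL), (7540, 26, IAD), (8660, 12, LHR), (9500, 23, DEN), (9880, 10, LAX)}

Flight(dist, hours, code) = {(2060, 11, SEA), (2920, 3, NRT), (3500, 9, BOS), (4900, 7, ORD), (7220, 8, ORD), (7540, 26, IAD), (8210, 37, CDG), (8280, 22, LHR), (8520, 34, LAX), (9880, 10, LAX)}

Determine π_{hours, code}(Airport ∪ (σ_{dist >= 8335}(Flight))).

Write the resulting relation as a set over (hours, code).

Filtering on dist >= 8335 leaves {(8520, 34, LAX), (9880, 10, LAX)}.
Taking the union: {(2060, 11, SEA), (4900, 7, ORD), (6530, 9, ATL), (7540, 26, IAD), (8520, 34, LAX), (8660, 12, LHR), (9500, 23, DEN), (9880, 10, LAX)}
π[hours, code]: project onto (hours, code) → {(10, LAX), (11, SEA), (12, LHR), (23, DEN), (26, IAD), (34, LAX), (7, ORD), (9, ATL)}

{(10, LAX), (11, SEA), (12, LHR), (23, DEN), (26, IAD), (34, LAX), (7, ORD), (9, ATL)}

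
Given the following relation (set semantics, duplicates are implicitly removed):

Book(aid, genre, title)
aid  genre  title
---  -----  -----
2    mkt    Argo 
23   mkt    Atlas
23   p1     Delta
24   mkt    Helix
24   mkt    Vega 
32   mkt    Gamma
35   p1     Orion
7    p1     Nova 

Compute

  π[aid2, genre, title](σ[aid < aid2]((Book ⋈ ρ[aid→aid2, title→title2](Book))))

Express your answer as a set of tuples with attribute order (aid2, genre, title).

{(23, mkt, Argo), (23, p1, Nova), (24, mkt, Argo), (24, mkt, Atlas), (32, mkt, Argo), (32, mkt, Atlas), (32, mkt, Helix), (32, mkt, Vega), (35, p1, Delta), (35, p1, Nova)}

ρ[aid→aid2, title→title2]: schema becomes (aid2, genre, title2); tuples unchanged.
Book ⋈ ρ[aid→aid2, title→title2](Book) (natural join on genre): {(2, mkt, Argo, 2, Argo), (2, mkt, Argo, 23, Atlas), (2, mkt, Argo, 24, Helix), (2, mkt, Argo, 24, Vega), (2, mkt, Argo, 32, Gamma), (23, mkt, Atlas, 2, Argo), (23, mkt, Atlas, 23, Atlas), (23, mkt, Atlas, 24, Helix), (23, mkt, Atlas, 24, Vega), (23, mkt, Atlas, 32, Gamma), (23, p1, Delta, 23, Delta), (23, p1, Delta, 35, Orion), (23, p1, Delta, 7, Nova), (24, mkt, Helix, 2, Argo), (24, mkt, Helix, 23, Atlas), (24, mkt, Helix, 24, Helix), (24, mkt, Helix, 24, Vega), (24, mkt, Helix, 32, Gamma), (24, mkt, Vega, 2, Argo), (24, mkt, Vega, 23, Atlas), (24, mkt, Vega, 24, Helix), (24, mkt, Vega, 24, Vega), (24, mkt, Vega, 32, Gamma), (32, mkt, Gamma, 2, Argo), (32, mkt, Gamma, 23, Atlas), (32, mkt, Gamma, 24, Helix), (32, mkt, Gamma, 24, Vega), (32, mkt, Gamma, 32, Gamma), (35, p1, Orion, 23, Delta), (35, p1, Orion, 35, Orion), (35, p1, Orion, 7, Nova), (7, p1, Nova, 23, Delta), (7, p1, Nova, 35, Orion), (7, p1, Nova, 7, Nova)}
Apply σ_{aid < aid2}; surviving tuples: {(2, mkt, Argo, 23, Atlas), (2, mkt, Argo, 24, Helix), (2, mkt, Argo, 24, Vega), (2, mkt, Argo, 32, Gamma), (23, mkt, Atlas, 24, Helix), (23, mkt, Atlas, 24, Vega), (23, mkt, Atlas, 32, Gamma), (23, p1, Delta, 35, Orion), (24, mkt, Helix, 32, Gamma), (24, mkt, Vega, 32, Gamma), (7, p1, Nova, 23, Delta), (7, p1, Nova, 35, Orion)}
Projecting to aid2, genre, title (2 duplicate(s) eliminated): {(23, mkt, Argo), (23, p1, Nova), (24, mkt, Argo), (24, mkt, Atlas), (32, mkt, Argo), (32, mkt, Atlas), (32, mkt, Helix), (32, mkt, Vega), (35, p1, Delta), (35, p1, Nova)}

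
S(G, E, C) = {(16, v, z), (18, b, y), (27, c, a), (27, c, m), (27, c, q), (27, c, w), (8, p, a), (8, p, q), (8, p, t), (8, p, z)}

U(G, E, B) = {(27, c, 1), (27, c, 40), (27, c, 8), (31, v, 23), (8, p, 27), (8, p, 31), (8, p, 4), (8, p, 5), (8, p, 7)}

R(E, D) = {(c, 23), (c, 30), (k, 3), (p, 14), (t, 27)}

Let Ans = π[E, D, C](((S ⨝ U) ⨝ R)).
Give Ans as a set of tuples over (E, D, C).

Natural join on G, E: {(27, c, a, 1), (27, c, a, 40), (27, c, a, 8), (27, c, m, 1), (27, c, m, 40), (27, c, m, 8), (27, c, q, 1), (27, c, q, 40), (27, c, q, 8), (27, c, w, 1), (27, c, w, 40), (27, c, w, 8), (8, p, a, 27), (8, p, a, 31), (8, p, a, 4), (8, p, a, 5), (8, p, a, 7), (8, p, q, 27), (8, p, q, 31), (8, p, q, 4), (8, p, q, 5), (8, p, q, 7), (8, p, t, 27), (8, p, t, 31), (8, p, t, 4), (8, p, t, 5), (8, p, t, 7), (8, p, z, 27), (8, p, z, 31), (8, p, z, 4), (8, p, z, 5), (8, p, z, 7)}
Natural join on E: {(27, c, a, 1, 23), (27, c, a, 1, 30), (27, c, a, 40, 23), (27, c, a, 40, 30), (27, c, a, 8, 23), (27, c, a, 8, 30), (27, c, m, 1, 23), (27, c, m, 1, 30), (27, c, m, 40, 23), (27, c, m, 40, 30), (27, c, m, 8, 23), (27, c, m, 8, 30), (27, c, q, 1, 23), (27, c, q, 1, 30), (27, c, q, 40, 23), (27, c, q, 40, 30), (27, c, q, 8, 23), (27, c, q, 8, 30), (27, c, w, 1, 23), (27, c, w, 1, 30), (27, c, w, 40, 23), (27, c, w, 40, 30), (27, c, w, 8, 23), (27, c, w, 8, 30), (8, p, a, 27, 14), (8, p, a, 31, 14), (8, p, a, 4, 14), (8, p, a, 5, 14), (8, p, a, 7, 14), (8, p, q, 27, 14), (8, p, q, 31, 14), (8, p, q, 4, 14), (8, p, q, 5, 14), (8, p, q, 7, 14), (8, p, t, 27, 14), (8, p, t, 31, 14), (8, p, t, 4, 14), (8, p, t, 5, 14), (8, p, t, 7, 14), (8, p, z, 27, 14), (8, p, z, 31, 14), (8, p, z, 4, 14), (8, p, z, 5, 14), (8, p, z, 7, 14)}
π_{E, D, C} gives {(c, 23, a), (c, 23, m), (c, 23, q), (c, 23, w), (c, 30, a), (c, 30, m), (c, 30, q), (c, 30, w), (p, 14, a), (p, 14, q), (p, 14, t), (p, 14, z)} (32 duplicate(s) eliminated).

{(c, 23, a), (c, 23, m), (c, 23, q), (c, 23, w), (c, 30, a), (c, 30, m), (c, 30, q), (c, 30, w), (p, 14, a), (p, 14, q), (p, 14, t), (p, 14, z)}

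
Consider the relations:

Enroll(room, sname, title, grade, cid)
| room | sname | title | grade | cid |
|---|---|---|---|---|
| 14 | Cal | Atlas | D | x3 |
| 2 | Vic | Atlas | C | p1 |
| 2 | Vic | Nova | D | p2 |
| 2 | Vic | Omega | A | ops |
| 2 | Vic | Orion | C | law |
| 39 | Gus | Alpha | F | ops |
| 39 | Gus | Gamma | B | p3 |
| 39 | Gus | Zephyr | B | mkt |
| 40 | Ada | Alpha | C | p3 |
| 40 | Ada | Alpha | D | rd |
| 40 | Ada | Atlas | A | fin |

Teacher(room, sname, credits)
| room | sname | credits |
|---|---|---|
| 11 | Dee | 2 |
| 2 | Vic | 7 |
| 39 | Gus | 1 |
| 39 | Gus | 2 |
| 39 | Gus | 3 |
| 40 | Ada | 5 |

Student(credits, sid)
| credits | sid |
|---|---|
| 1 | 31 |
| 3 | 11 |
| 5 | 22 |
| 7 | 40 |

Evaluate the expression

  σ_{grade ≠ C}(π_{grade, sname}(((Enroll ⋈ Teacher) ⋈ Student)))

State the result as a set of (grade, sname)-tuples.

Enroll ⋈ Teacher (natural join on room, sname): {(2, Vic, Atlas, C, p1, 7), (2, Vic, Nova, D, p2, 7), (2, Vic, Omega, A, ops, 7), (2, Vic, Orion, C, law, 7), (39, Gus, Alpha, F, ops, 1), (39, Gus, Alpha, F, ops, 2), (39, Gus, Alpha, F, ops, 3), (39, Gus, Gamma, B, p3, 1), (39, Gus, Gamma, B, p3, 2), (39, Gus, Gamma, B, p3, 3), (39, Gus, Zephyr, B, mkt, 1), (39, Gus, Zephyr, B, mkt, 2), (39, Gus, Zephyr, B, mkt, 3), (40, Ada, Alpha, C, p3, 5), (40, Ada, Alpha, D, rd, 5), (40, Ada, Atlas, A, fin, 5)}
(Enroll ⋈ Teacher) ⋈ Student (natural join on credits): {(2, Vic, Atlas, C, p1, 7, 40), (2, Vic, Nova, D, p2, 7, 40), (2, Vic, Omega, A, ops, 7, 40), (2, Vic, Orion, C, law, 7, 40), (39, Gus, Alpha, F, ops, 1, 31), (39, Gus, Alpha, F, ops, 3, 11), (39, Gus, Gamma, B, p3, 1, 31), (39, Gus, Gamma, B, p3, 3, 11), (39, Gus, Zephyr, B, mkt, 1, 31), (39, Gus, Zephyr, B, mkt, 3, 11), (40, Ada, Alpha, C, p3, 5, 22), (40, Ada, Alpha, D, rd, 5, 22), (40, Ada, Atlas, A, fin, 5, 22)}
Keep only column(s) grade, sname (5 duplicate(s) eliminated): {(A, Ada), (A, Vic), (B, Gus), (C, Ada), (C, Vic), (D, Ada), (D, Vic), (F, Gus)}
Apply σ_{grade ≠ C}; surviving tuples: {(A, Ada), (A, Vic), (B, Gus), (D, Ada), (D, Vic), (F, Gus)}

{(A, Ada), (A, Vic), (B, Gus), (D, Ada), (D, Vic), (F, Gus)}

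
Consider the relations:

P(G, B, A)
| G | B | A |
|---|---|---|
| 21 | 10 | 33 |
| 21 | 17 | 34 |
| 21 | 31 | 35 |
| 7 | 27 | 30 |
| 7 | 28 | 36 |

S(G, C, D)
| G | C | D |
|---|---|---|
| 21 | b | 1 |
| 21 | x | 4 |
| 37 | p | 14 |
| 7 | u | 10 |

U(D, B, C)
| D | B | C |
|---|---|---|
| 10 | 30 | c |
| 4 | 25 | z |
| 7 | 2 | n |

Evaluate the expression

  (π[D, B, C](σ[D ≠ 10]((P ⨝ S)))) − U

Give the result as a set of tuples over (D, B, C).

{(1, 10, b), (1, 17, b), (1, 31, b), (4, 10, x), (4, 17, x), (4, 31, x)}

Joining P and S on G yields {(21, 10, 33, b, 1), (21, 10, 33, x, 4), (21, 17, 34, b, 1), (21, 17, 34, x, 4), (21, 31, 35, b, 1), (21, 31, 35, x, 4), (7, 27, 30, u, 10), (7, 28, 36, u, 10)}.
Selection D ≠ 10: {(21, 10, 33, b, 1), (21, 10, 33, x, 4), (21, 17, 34, b, 1), (21, 17, 34, x, 4), (21, 31, 35, b, 1), (21, 31, 35, x, 4)}
Keep only column(s) D, B, C: {(1, 10, b), (1, 17, b), (1, 31, b), (4, 10, x), (4, 17, x), (4, 31, x)}
Difference: {(1, 10, b), (1, 17, b), (1, 31, b), (4, 10, x), (4, 17, x), (4, 31, x)} with {(10, 30, c), (4, 25, z), (7, 2, n)} → {(1, 10, b), (1, 17, b), (1, 31, b), (4, 10, x), (4, 17, x), (4, 31, x)}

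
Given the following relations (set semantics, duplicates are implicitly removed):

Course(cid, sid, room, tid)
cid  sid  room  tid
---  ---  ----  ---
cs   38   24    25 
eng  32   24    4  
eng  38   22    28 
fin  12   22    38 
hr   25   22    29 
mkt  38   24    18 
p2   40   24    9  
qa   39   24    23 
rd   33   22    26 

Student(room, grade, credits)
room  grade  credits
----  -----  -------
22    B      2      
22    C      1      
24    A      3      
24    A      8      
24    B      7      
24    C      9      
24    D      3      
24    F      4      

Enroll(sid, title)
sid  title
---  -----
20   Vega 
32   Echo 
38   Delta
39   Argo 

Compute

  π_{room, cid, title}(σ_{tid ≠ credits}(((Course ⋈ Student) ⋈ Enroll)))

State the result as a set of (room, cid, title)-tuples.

Joining Course and Student on room yields {(cs, 38, 24, 25, A, 3), (cs, 38, 24, 25, A, 8), (cs, 38, 24, 25, B, 7), (cs, 38, 24, 25, C, 9), (cs, 38, 24, 25, D, 3), (cs, 38, 24, 25, F, 4), (eng, 32, 24, 4, A, 3), (eng, 32, 24, 4, A, 8), (eng, 32, 24, 4, B, 7), (eng, 32, 24, 4, C, 9), (eng, 32, 24, 4, D, 3), (eng, 32, 24, 4, F, 4), (eng, 38, 22, 28, B, 2), (eng, 38, 22, 28, C, 1), (fin, 12, 22, 38, B, 2), (fin, 12, 22, 38, C, 1), (hr, 25, 22, 29, B, 2), (hr, 25, 22, 29, C, 1), (mkt, 38, 24, 18, A, 3), (mkt, 38, 24, 18, A, 8), (mkt, 38, 24, 18, B, 7), (mkt, 38, 24, 18, C, 9), (mkt, 38, 24, 18, D, 3), (mkt, 38, 24, 18, F, 4), (p2, 40, 24, 9, A, 3), (p2, 40, 24, 9, A, 8), (p2, 40, 24, 9, B, 7), (p2, 40, 24, 9, C, 9), (p2, 40, 24, 9, D, 3), (p2, 40, 24, 9, F, 4), (qa, 39, 24, 23, A, 3), (qa, 39, 24, 23, A, 8), (qa, 39, 24, 23, B, 7), (qa, 39, 24, 23, C, 9), (qa, 39, 24, 23, D, 3), (qa, 39, 24, 23, F, 4), (rd, 33, 22, 26, B, 2), (rd, 33, 22, 26, C, 1)}.
Joining (Course ⋈ Student) and Enroll on sid yields {(cs, 38, 24, 25, A, 3, Delta), (cs, 38, 24, 25, A, 8, Delta), (cs, 38, 24, 25, B, 7, Delta), (cs, 38, 24, 25, C, 9, Delta), (cs, 38, 24, 25, D, 3, Delta), (cs, 38, 24, 25, F, 4, Delta), (eng, 32, 24, 4, A, 3, Echo), (eng, 32, 24, 4, A, 8, Echo), (eng, 32, 24, 4, B, 7, Echo), (eng, 32, 24, 4, C, 9, Echo), (eng, 32, 24, 4, D, 3, Echo), (eng, 32, 24, 4, F, 4, Echo), (eng, 38, 22, 28, B, 2, Delta), (eng, 38, 22, 28, C, 1, Delta), (mkt, 38, 24, 18, A, 3, Delta), (mkt, 38, 24, 18, A, 8, Delta), (mkt, 38, 24, 18, B, 7, Delta), (mkt, 38, 24, 18, C, 9, Delta), (mkt, 38, 24, 18, D, 3, Delta), (mkt, 38, 24, 18, F, 4, Delta), (qa, 39, 24, 23, A, 3, Argo), (qa, 39, 24, 23, A, 8, Argo), (qa, 39, 24, 23, B, 7, Argo), (qa, 39, 24, 23, C, 9, Argo), (qa, 39, 24, 23, D, 3, Argo), (qa, 39, 24, 23, F, 4, Argo)}.
σ[tid ≠ credits]: keep tuples satisfying tid ≠ credits → {(cs, 38, 24, 25, A, 3, Delta), (cs, 38, 24, 25, A, 8, Delta), (cs, 38, 24, 25, B, 7, Delta), (cs, 38, 24, 25, C, 9, Delta), (cs, 38, 24, 25, D, 3, Delta), (cs, 38, 24, 25, F, 4, Delta), (eng, 32, 24, 4, A, 3, Echo), (eng, 32, 24, 4, A, 8, Echo), (eng, 32, 24, 4, B, 7, Echo), (eng, 32, 24, 4, C, 9, Echo), (eng, 32, 24, 4, D, 3, Echo), (eng, 38, 22, 28, B, 2, Delta), (eng, 38, 22, 28, C, 1, Delta), (mkt, 38, 24, 18, A, 3, Delta), (mkt, 38, 24, 18, A, 8, Delta), (mkt, 38, 24, 18, B, 7, Delta), (mkt, 38, 24, 18, C, 9, Delta), (mkt, 38, 24, 18, D, 3, Delta), (mkt, 38, 24, 18, F, 4, Delta), (qa, 39, 24, 23, A, 3, Argo), (qa, 39, 24, 23, A, 8, Argo), (qa, 39, 24, 23, B, 7, Argo), (qa, 39, 24, 23, C, 9, Argo), (qa, 39, 24, 23, D, 3, Argo), (qa, 39, 24, 23, F, 4, Argo)}
Keep only column(s) room, cid, title (20 duplicate(s) eliminated): {(22, eng, Delta), (24, cs, Delta), (24, eng, Echo), (24, mkt, Delta), (24, qa, Argo)}

{(22, eng, Delta), (24, cs, Delta), (24, eng, Echo), (24, mkt, Delta), (24, qa, Argo)}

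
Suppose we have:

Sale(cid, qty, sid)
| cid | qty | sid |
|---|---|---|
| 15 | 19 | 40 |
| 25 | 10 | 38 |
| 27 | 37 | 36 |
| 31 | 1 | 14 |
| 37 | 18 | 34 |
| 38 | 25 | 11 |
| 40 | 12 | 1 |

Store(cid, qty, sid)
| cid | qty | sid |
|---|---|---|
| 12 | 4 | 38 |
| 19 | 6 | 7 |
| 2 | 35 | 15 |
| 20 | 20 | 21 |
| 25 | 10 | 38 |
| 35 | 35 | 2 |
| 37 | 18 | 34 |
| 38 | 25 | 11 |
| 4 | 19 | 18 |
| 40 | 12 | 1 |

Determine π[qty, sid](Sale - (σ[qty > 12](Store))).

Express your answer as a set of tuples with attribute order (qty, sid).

{(1, 14), (10, 38), (12, 1), (19, 40), (37, 36)}

Filtering on qty > 12 leaves {(2, 35, 15), (20, 20, 21), (35, 35, 2), (37, 18, 34), (38, 25, 11), (4, 19, 18)}.
Set difference of the two operands is {(15, 19, 40), (25, 10, 38), (27, 37, 36), (31, 1, 14), (40, 12, 1)}.
π_{qty, sid} gives {(1, 14), (10, 38), (12, 1), (19, 40), (37, 36)}.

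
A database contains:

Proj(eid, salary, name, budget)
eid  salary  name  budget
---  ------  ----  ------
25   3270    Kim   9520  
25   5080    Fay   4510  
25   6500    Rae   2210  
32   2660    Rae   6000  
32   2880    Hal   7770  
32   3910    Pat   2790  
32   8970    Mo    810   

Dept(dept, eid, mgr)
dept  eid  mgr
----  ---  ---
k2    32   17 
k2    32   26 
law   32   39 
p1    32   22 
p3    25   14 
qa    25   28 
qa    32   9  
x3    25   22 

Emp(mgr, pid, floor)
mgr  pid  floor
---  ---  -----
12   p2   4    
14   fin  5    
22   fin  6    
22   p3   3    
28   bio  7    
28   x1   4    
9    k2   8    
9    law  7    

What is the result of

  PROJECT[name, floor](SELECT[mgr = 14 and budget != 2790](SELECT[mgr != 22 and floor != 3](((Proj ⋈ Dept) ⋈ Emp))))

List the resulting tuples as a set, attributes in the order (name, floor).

{(Fay, 5), (Kim, 5), (Rae, 5)}

Proj ⋈ Dept (natural join on eid): {(25, 3270, Kim, 9520, p3, 14), (25, 3270, Kim, 9520, qa, 28), (25, 3270, Kim, 9520, x3, 22), (25, 5080, Fay, 4510, p3, 14), (25, 5080, Fay, 4510, qa, 28), (25, 5080, Fay, 4510, x3, 22), (25, 6500, Rae, 2210, p3, 14), (25, 6500, Rae, 2210, qa, 28), (25, 6500, Rae, 2210, x3, 22), (32, 2660, Rae, 6000, k2, 17), (32, 2660, Rae, 6000, k2, 26), (32, 2660, Rae, 6000, law, 39), (32, 2660, Rae, 6000, p1, 22), (32, 2660, Rae, 6000, qa, 9), (32, 2880, Hal, 7770, k2, 17), (32, 2880, Hal, 7770, k2, 26), (32, 2880, Hal, 7770, law, 39), (32, 2880, Hal, 7770, p1, 22), (32, 2880, Hal, 7770, qa, 9), (32, 3910, Pat, 2790, k2, 17), (32, 3910, Pat, 2790, k2, 26), (32, 3910, Pat, 2790, law, 39), (32, 3910, Pat, 2790, p1, 22), (32, 3910, Pat, 2790, qa, 9), (32, 8970, Mo, 810, k2, 17), (32, 8970, Mo, 810, k2, 26), (32, 8970, Mo, 810, law, 39), (32, 8970, Mo, 810, p1, 22), (32, 8970, Mo, 810, qa, 9)}
(Proj ⋈ Dept) ⋈ Emp (natural join on mgr): {(25, 3270, Kim, 9520, p3, 14, fin, 5), (25, 3270, Kim, 9520, qa, 28, bio, 7), (25, 3270, Kim, 9520, qa, 28, x1, 4), (25, 3270, Kim, 9520, x3, 22, fin, 6), (25, 3270, Kim, 9520, x3, 22, p3, 3), (25, 5080, Fay, 4510, p3, 14, fin, 5), (25, 5080, Fay, 4510, qa, 28, bio, 7), (25, 5080, Fay, 4510, qa, 28, x1, 4), (25, 5080, Fay, 4510, x3, 22, fin, 6), (25, 5080, Fay, 4510, x3, 22, p3, 3), (25, 6500, Rae, 2210, p3, 14, fin, 5), (25, 6500, Rae, 2210, qa, 28, bio, 7), (25, 6500, Rae, 2210, qa, 28, x1, 4), (25, 6500, Rae, 2210, x3, 22, fin, 6), (25, 6500, Rae, 2210, x3, 22, p3, 3), (32, 2660, Rae, 6000, p1, 22, fin, 6), (32, 2660, Rae, 6000, p1, 22, p3, 3), (32, 2660, Rae, 6000, qa, 9, k2, 8), (32, 2660, Rae, 6000, qa, 9, law, 7), (32, 2880, Hal, 7770, p1, 22, fin, 6), (32, 2880, Hal, 7770, p1, 22, p3, 3), (32, 2880, Hal, 7770, qa, 9, k2, 8), (32, 2880, Hal, 7770, qa, 9, law, 7), (32, 3910, Pat, 2790, p1, 22, fin, 6), (32, 3910, Pat, 2790, p1, 22, p3, 3), (32, 3910, Pat, 2790, qa, 9, k2, 8), (32, 3910, Pat, 2790, qa, 9, law, 7), (32, 8970, Mo, 810, p1, 22, fin, 6), (32, 8970, Mo, 810, p1, 22, p3, 3), (32, 8970, Mo, 810, qa, 9, k2, 8), (32, 8970, Mo, 810, qa, 9, law, 7)}
σ[mgr != 22 and floor != 3]: keep tuples satisfying mgr != 22 and floor != 3 → {(25, 3270, Kim, 9520, p3, 14, fin, 5), (25, 3270, Kim, 9520, qa, 28, bio, 7), (25, 3270, Kim, 9520, qa, 28, x1, 4), (25, 5080, Fay, 4510, p3, 14, fin, 5), (25, 5080, Fay, 4510, qa, 28, bio, 7), (25, 5080, Fay, 4510, qa, 28, x1, 4), (25, 6500, Rae, 2210, p3, 14, fin, 5), (25, 6500, Rae, 2210, qa, 28, bio, 7), (25, 6500, Rae, 2210, qa, 28, x1, 4), (32, 2660, Rae, 6000, qa, 9, k2, 8), (32, 2660, Rae, 6000, qa, 9, law, 7), (32, 2880, Hal, 7770, qa, 9, k2, 8), (32, 2880, Hal, 7770, qa, 9, law, 7), (32, 3910, Pat, 2790, qa, 9, k2, 8), (32, 3910, Pat, 2790, qa, 9, law, 7), (32, 8970, Mo, 810, qa, 9, k2, 8), (32, 8970, Mo, 810, qa, 9, law, 7)}
σ[mgr = 14 and budget != 2790]: keep tuples satisfying mgr = 14 and budget != 2790 → {(25, 3270, Kim, 9520, p3, 14, fin, 5), (25, 5080, Fay, 4510, p3, 14, fin, 5), (25, 6500, Rae, 2210, p3, 14, fin, 5)}
Keep only column(s) name, floor: {(Fay, 5), (Kim, 5), (Rae, 5)}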